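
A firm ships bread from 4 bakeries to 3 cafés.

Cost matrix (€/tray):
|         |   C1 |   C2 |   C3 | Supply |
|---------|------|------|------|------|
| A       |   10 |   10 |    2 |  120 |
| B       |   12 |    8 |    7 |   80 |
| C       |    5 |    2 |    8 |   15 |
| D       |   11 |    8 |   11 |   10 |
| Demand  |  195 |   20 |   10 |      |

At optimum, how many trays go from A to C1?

110

The minimum-cost plan:
  A to C1: 110 × €10 = €1100
  A to C3: 10 × €2 = €20
  B to C1: 60 × €12 = €720
  B to C2: 20 × €8 = €160
  C to C1: 15 × €5 = €75
  D to C1: 10 × €11 = €110
Total cost = €2185.
So A→C1 carries 110 trays.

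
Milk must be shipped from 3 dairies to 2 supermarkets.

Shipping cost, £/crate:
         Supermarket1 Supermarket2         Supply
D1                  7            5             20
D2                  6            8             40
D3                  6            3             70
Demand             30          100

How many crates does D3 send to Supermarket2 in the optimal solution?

The minimum-cost plan:
  D1→Supermarket2: 20 × £5 = £100
  D2→Supermarket1: 30 × £6 = £180
  D2→Supermarket2: 10 × £8 = £80
  D3→Supermarket2: 70 × £3 = £210
Total cost = £570.
So D3→Supermarket2 carries 70 crates.

70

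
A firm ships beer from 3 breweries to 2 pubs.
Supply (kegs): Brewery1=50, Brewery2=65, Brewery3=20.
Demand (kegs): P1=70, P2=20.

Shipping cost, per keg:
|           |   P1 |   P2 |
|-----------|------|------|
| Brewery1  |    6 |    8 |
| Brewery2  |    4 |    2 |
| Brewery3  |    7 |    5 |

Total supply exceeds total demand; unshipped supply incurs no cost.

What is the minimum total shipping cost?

A cheapest plan:
  Brewery1→P1: 25 × 6 = 150
  Brewery2→P1: 45 × 4 = 180
  Brewery2→P2: 20 × 2 = 40
Total = 150 + 180 + 40 = 370.

370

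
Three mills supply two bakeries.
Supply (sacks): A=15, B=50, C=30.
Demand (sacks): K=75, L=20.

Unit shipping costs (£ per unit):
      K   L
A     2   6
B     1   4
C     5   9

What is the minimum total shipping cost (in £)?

One minimum-cost allocation:
  A–K: 15 × £2 = £30
  B–K: 30 × £1 = £30
  B–L: 20 × £4 = £80
  C–K: 30 × £5 = £150
Total = 30 + 30 + 80 + 150 = £290.
(Supply check: A ships 15; B ships 50; C ships 30.)

290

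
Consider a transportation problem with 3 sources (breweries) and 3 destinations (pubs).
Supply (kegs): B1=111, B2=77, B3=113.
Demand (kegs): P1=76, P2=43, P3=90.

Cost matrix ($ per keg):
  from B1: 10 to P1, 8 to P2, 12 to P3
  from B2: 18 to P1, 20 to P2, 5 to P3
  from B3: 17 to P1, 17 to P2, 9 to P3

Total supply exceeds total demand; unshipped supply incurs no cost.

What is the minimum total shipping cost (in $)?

One minimum-cost allocation:
  B1→P1: 68 × $10 = $680
  B1→P2: 43 × $8 = $344
  B2→P3: 77 × $5 = $385
  B3→P1: 8 × $17 = $136
  B3→P3: 13 × $9 = $117
Total = 680 + 344 + 385 + 136 + 117 = $1662.
(Supply check: B1 ships 111; B2 ships 77; B3 ships 21.)

1662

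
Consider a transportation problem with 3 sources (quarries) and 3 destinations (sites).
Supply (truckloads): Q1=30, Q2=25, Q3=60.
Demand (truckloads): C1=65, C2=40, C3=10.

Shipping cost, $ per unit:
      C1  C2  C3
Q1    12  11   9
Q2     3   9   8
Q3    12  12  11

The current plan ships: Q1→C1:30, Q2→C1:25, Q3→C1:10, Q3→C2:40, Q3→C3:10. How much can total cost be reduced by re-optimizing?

40

Current plan cost = 30·12 + 25·3 + 10·12 + 40·12 + 10·11 = $1145.
Optimal plan:
  Q1–C2: 20 × $11 = $220
  Q1–C3: 10 × $9 = $90
  Q2–C1: 25 × $3 = $75
  Q3–C1: 40 × $12 = $480
  Q3–C2: 20 × $12 = $240
Optimal cost = $1105.
Saving = 1145 − 1105 = $40.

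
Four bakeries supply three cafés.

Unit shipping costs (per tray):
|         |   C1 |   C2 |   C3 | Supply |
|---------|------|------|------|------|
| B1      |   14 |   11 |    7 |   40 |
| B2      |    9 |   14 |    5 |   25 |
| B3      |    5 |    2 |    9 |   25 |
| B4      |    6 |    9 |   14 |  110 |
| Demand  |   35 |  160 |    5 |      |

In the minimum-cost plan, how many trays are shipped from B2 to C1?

20

Solving gives:
  B1->C2: 40 × 11 = 440
  B2->C1: 20 × 9 = 180
  B2->C3: 5 × 5 = 25
  B3->C2: 25 × 2 = 50
  B4->C1: 15 × 6 = 90
  B4->C2: 95 × 9 = 855
Total cost = 1640.
So B2→C1 carries 20 trays.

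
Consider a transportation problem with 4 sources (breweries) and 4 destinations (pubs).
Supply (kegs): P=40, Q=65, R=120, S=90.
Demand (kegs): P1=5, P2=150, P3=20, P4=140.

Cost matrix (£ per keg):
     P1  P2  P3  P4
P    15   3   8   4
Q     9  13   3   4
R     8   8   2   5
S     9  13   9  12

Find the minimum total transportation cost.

2145

One minimum-cost allocation:
  P–P2: 40 kegs
  Q–P4: 65 kegs
  R–P2: 25 kegs
  R–P3: 20 kegs
  R–P4: 75 kegs
  S–P1: 5 kegs
  S–P2: 85 kegs
Total cost = £2145.
(Supply check: P ships 40; Q ships 65; R ships 120; S ships 90.)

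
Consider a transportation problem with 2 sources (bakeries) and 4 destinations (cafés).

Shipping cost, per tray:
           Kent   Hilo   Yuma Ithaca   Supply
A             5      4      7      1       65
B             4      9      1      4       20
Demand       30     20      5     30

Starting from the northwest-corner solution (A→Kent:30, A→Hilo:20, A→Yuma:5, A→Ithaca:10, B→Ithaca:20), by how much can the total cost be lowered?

Current plan cost = 30·5 + 20·4 + 5·7 + 10·1 + 20·4 = 355.
Optimal plan:
  A→Kent: 15 trays
  A→Hilo: 20 trays
  A→Ithaca: 30 trays
  B→Kent: 15 trays
  B→Yuma: 5 trays
Optimal cost = 250.
Saving = 355 − 250 = 105.

105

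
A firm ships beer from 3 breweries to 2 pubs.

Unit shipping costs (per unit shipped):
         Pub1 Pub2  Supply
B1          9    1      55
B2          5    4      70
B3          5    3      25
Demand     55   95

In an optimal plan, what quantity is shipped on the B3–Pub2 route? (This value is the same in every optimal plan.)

The minimum-cost plan:
  B1–Pub2: 55 × 1 = 55
  B2–Pub1: 55 × 5 = 275
  B2–Pub2: 15 × 4 = 60
  B3–Pub2: 25 × 3 = 75
Total cost = 465.
So B3→Pub2 carries 25 kegs.

25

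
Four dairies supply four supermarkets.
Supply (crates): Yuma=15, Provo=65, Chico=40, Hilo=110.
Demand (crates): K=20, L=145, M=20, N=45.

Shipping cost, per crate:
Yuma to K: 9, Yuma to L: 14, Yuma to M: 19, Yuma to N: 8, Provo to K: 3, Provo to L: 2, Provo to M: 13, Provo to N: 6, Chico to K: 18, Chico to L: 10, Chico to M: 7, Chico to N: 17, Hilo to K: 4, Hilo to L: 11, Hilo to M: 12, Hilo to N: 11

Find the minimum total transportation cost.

1660

Optimal allocation:
  Yuma–N: 15 × 8 = 120
  Provo–L: 65 × 2 = 130
  Chico–L: 20 × 10 = 200
  Chico–M: 20 × 7 = 140
  Hilo–K: 20 × 4 = 80
  Hilo–L: 60 × 11 = 660
  Hilo–N: 30 × 11 = 330
Total = 120 + 130 + 200 + 140 + 80 + 660 + 330 = 1660.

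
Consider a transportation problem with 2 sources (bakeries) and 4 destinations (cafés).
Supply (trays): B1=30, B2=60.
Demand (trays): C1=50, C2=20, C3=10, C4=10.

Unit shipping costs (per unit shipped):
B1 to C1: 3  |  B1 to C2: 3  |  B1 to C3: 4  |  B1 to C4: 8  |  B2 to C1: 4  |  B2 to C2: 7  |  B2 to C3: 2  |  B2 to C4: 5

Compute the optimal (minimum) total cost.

Optimal allocation:
  B1->C1: 10 × 3 = 30
  B1->C2: 20 × 3 = 60
  B2->C1: 40 × 4 = 160
  B2->C3: 10 × 2 = 20
  B2->C4: 10 × 5 = 50
Total = 30 + 60 + 160 + 20 + 50 = 320.
(Supply check: B1 ships 30; B2 ships 60.)

320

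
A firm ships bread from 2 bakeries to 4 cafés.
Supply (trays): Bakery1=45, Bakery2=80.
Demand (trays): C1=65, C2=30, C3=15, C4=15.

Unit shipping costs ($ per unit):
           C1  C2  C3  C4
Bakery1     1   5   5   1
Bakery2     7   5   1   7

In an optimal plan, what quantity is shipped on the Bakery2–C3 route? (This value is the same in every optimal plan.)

15

Optimal shipments:
  Bakery1 to C1: 45 × $1 = $45
  Bakery2 to C1: 20 × $7 = $140
  Bakery2 to C2: 30 × $5 = $150
  Bakery2 to C3: 15 × $1 = $15
  Bakery2 to C4: 15 × $7 = $105
Total cost = $455.
So Bakery2→C3 carries 15 trays.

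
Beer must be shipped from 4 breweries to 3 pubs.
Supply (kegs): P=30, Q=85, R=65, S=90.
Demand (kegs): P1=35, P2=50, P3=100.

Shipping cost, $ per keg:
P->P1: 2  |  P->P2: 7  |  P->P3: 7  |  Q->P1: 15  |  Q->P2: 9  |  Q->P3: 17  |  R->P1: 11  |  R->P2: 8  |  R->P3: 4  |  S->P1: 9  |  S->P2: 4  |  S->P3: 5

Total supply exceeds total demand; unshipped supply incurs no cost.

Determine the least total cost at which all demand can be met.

A cheapest plan:
  P->P1: 30 × $2 = $60
  R->P3: 65 × $4 = $260
  S->P1: 5 × $9 = $45
  S->P2: 50 × $4 = $200
  S->P3: 35 × $5 = $175
Total = 60 + 260 + 45 + 200 + 175 = $740.
(Supply check: P ships 30; Q ships 0; R ships 65; S ships 90.)

740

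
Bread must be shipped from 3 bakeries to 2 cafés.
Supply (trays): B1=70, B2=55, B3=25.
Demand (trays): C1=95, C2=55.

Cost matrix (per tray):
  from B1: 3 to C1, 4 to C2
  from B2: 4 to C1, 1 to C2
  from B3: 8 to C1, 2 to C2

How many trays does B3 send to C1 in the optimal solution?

0

Solving gives:
  B1→C1: 70 × 3 = 210
  B2→C1: 25 × 4 = 100
  B2→C2: 30 × 1 = 30
  B3→C2: 25 × 2 = 50
Total cost = 390.
The route B3→C1 is not used.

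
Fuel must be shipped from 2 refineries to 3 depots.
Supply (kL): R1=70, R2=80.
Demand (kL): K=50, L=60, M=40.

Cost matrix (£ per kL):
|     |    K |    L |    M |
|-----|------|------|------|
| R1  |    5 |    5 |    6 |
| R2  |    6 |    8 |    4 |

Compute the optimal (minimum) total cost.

Optimal allocation:
  R1→K: 10 kL
  R1→L: 60 kL
  R2→K: 40 kL
  R2→M: 40 kL
Total cost = £750.

750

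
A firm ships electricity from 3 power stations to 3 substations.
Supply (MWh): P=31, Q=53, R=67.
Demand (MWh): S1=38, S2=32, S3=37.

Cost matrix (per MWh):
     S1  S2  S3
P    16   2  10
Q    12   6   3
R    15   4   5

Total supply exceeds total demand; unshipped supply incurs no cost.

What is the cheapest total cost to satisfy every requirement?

A cheapest plan:
  P to S2: 31 × 2 = 62
  Q to S1: 38 × 12 = 456
  Q to S3: 15 × 3 = 45
  R to S2: 1 × 4 = 4
  R to S3: 22 × 5 = 110
Total = 62 + 456 + 45 + 4 + 110 = 677.
(Supply check: P ships 31; Q ships 53; R ships 23.)

677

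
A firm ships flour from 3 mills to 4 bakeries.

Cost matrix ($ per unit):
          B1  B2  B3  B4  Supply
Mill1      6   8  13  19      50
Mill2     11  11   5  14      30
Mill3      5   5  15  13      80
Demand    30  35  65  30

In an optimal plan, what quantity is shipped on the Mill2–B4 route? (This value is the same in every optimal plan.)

0

Optimal shipments:
  Mill1→B1: 15 sacks
  Mill1→B3: 35 sacks
  Mill2→B3: 30 sacks
  Mill3→B1: 15 sacks
  Mill3→B2: 35 sacks
  Mill3→B4: 30 sacks
Total cost = $1335.
The route Mill2→B4 is not used.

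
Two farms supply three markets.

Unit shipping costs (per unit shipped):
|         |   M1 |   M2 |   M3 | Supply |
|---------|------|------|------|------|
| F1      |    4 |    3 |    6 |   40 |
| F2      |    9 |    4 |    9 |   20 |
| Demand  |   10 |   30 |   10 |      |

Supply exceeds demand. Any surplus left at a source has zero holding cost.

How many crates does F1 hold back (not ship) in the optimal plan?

An optimal plan:
  F1 to M1: 10 × 4 = 40
  F1 to M2: 20 × 3 = 60
  F1 to M3: 10 × 6 = 60
  F2 to M2: 10 × 4 = 40
Total cost = 200.
F1 ships 40 of its 40, leaving 0.

0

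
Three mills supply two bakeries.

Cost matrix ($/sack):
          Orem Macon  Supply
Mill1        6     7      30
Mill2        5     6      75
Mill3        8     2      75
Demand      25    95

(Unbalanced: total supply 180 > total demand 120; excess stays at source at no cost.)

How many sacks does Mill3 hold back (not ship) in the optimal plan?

An optimal plan:
  Mill2->Orem: 25 × $5 = $125
  Mill2->Macon: 20 × $6 = $120
  Mill3->Macon: 75 × $2 = $150
Total cost = $395.
Mill3 ships 75 of its 75, leaving 0.

0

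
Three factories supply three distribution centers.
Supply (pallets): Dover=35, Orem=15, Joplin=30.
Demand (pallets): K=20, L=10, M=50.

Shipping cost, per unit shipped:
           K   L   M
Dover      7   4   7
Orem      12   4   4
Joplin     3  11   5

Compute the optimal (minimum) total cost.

A cheapest plan:
  Dover to L: 10 × 4 = 40
  Dover to M: 25 × 7 = 175
  Orem to M: 15 × 4 = 60
  Joplin to K: 20 × 3 = 60
  Joplin to M: 10 × 5 = 50
Total = 40 + 175 + 60 + 60 + 50 = 385.

385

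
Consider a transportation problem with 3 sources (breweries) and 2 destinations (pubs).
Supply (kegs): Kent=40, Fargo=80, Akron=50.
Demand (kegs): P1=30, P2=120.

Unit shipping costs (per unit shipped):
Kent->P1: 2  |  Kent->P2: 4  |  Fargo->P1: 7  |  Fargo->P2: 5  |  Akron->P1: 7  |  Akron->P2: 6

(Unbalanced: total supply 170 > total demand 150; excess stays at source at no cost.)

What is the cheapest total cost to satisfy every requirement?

One minimum-cost allocation:
  Kent to P1: 30 × 2 = 60
  Kent to P2: 10 × 4 = 40
  Fargo to P2: 80 × 5 = 400
  Akron to P2: 30 × 6 = 180
Total = 60 + 40 + 400 + 180 = 680.
(Supply check: Kent ships 40; Fargo ships 80; Akron ships 30.)

680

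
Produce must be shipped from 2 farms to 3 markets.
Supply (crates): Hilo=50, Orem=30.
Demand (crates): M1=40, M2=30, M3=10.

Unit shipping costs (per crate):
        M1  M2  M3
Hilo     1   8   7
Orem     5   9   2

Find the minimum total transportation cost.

An optimal shipping plan:
  Hilo->M1: 40 × 1 = 40
  Hilo->M2: 10 × 8 = 80
  Orem->M2: 20 × 9 = 180
  Orem->M3: 10 × 2 = 20
Total = 40 + 80 + 180 + 20 = 320.

320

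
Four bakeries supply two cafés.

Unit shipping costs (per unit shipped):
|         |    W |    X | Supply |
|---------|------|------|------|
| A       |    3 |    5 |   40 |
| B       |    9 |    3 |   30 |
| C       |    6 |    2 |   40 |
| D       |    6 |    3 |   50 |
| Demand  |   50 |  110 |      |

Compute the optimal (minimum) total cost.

An optimal shipping plan:
  A–W: 40 × 3 = 120
  B–X: 30 × 3 = 90
  C–X: 40 × 2 = 80
  D–W: 10 × 6 = 60
  D–X: 40 × 3 = 120
Total = 120 + 90 + 80 + 60 + 120 = 470.
(Supply check: A ships 40; B ships 30; C ships 40; D ships 50.)

470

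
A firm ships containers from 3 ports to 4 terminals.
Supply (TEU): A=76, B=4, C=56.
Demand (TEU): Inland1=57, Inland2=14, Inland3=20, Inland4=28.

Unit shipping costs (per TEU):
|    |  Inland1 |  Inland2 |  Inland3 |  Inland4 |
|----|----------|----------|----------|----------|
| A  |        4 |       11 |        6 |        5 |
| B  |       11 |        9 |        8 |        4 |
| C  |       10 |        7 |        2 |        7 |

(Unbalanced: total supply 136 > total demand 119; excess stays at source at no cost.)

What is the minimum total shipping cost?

A cheapest plan:
  A to Inland1: 57 × 4 = 228
  A to Inland4: 19 × 5 = 95
  B to Inland4: 4 × 4 = 16
  C to Inland2: 14 × 7 = 98
  C to Inland3: 20 × 2 = 40
  C to Inland4: 5 × 7 = 35
Total = 228 + 95 + 16 + 98 + 40 + 35 = 512.
(Supply check: A ships 76; B ships 4; C ships 39.)

512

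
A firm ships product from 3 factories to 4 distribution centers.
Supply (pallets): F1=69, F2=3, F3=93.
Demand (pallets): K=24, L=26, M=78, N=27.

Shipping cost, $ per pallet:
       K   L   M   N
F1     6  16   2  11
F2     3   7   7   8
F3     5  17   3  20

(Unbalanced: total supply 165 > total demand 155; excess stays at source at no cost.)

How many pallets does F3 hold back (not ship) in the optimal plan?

Minimum-cost shipments:
  F1–M: 42 × $2 = $84
  F1–N: 27 × $11 = $297
  F2–L: 3 × $7 = $21
  F3–K: 24 × $5 = $120
  F3–L: 23 × $17 = $391
  F3–M: 36 × $3 = $108
Total cost = $1021.
F3 ships 83 of its 93, leaving 10.

10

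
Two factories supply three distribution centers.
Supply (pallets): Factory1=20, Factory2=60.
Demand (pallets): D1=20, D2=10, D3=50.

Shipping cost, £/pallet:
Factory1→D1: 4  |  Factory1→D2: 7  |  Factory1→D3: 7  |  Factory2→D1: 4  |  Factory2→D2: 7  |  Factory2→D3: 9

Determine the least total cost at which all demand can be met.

A cheapest plan:
  Factory1→D3: 20 × £7 = £140
  Factory2→D1: 20 × £4 = £80
  Factory2→D2: 10 × £7 = £70
  Factory2→D3: 30 × £9 = £270
Total = 140 + 80 + 70 + 270 = £560.
(Supply check: Factory1 ships 20; Factory2 ships 60.)

560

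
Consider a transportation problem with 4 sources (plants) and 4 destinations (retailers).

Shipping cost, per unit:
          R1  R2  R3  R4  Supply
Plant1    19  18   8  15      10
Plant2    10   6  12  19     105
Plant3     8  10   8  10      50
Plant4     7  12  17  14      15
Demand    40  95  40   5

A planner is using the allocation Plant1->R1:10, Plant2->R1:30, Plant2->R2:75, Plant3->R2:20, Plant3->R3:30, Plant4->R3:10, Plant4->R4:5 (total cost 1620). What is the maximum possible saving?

355

Current plan cost = 10·19 + 30·10 + 75·6 + 20·10 + 30·8 + 10·17 + 5·14 = 1620.
Optimal plan:
  Plant1→R3: 10 × 8 = 80
  Plant2→R1: 10 × 10 = 100
  Plant2→R2: 95 × 6 = 570
  Plant3→R1: 15 × 8 = 120
  Plant3→R3: 30 × 8 = 240
  Plant3→R4: 5 × 10 = 50
  Plant4→R1: 15 × 7 = 105
Optimal cost = 1265.
Saving = 1620 − 1265 = 355.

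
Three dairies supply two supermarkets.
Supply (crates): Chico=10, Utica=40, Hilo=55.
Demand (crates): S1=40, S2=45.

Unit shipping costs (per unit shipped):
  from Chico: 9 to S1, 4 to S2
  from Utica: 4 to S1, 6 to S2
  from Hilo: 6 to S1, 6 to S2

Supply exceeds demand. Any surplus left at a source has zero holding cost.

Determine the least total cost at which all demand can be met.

410

An optimal shipping plan:
  Chico–S2: 10 × 4 = 40
  Utica–S1: 40 × 4 = 160
  Hilo–S2: 35 × 6 = 210
Total = 40 + 160 + 210 = 410.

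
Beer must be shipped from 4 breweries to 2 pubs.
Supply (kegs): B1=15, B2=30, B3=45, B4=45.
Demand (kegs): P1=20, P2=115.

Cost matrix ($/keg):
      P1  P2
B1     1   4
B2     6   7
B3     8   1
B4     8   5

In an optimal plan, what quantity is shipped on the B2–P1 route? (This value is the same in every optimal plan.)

5

Optimal shipments:
  B1→P1: 15 × $1 = $15
  B2→P1: 5 × $6 = $30
  B2→P2: 25 × $7 = $175
  B3→P2: 45 × $1 = $45
  B4→P2: 45 × $5 = $225
Total cost = $490.
So B2→P1 carries 5 kegs.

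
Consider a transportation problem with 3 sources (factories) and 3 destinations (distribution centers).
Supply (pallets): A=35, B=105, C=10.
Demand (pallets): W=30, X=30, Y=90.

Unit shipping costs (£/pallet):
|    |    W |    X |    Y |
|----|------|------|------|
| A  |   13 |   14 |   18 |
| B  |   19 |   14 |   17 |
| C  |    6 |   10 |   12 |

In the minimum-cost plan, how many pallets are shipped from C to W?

10

Optimal shipments:
  A→W: 20 × £13 = £260
  A→X: 15 × £14 = £210
  B→X: 15 × £14 = £210
  B→Y: 90 × £17 = £1530
  C→W: 10 × £6 = £60
Total cost = £2270.
So C→W carries 10 pallets.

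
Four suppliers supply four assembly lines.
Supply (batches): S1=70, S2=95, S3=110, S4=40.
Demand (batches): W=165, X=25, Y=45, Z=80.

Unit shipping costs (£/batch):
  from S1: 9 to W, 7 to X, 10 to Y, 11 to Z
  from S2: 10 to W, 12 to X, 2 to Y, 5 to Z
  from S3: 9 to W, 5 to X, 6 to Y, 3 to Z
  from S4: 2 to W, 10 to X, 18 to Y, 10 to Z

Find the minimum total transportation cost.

1710

An optimal shipping plan:
  S1–W: 70 × £9 = £630
  S2–W: 50 × £10 = £500
  S2–Y: 45 × £2 = £90
  S3–W: 5 × £9 = £45
  S3–X: 25 × £5 = £125
  S3–Z: 80 × £3 = £240
  S4–W: 40 × £2 = £80
Total = 630 + 500 + 90 + 45 + 125 + 240 + 80 = £1710.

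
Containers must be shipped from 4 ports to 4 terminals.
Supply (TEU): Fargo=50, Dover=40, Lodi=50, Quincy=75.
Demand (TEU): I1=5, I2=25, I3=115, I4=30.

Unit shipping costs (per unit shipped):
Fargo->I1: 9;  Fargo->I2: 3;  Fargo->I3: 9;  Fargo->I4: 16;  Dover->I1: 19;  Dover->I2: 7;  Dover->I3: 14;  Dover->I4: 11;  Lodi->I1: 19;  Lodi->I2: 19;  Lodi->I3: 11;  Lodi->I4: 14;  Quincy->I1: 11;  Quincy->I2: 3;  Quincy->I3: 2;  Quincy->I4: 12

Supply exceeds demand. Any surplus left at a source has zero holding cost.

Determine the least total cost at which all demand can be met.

1000

Optimal allocation:
  Fargo–I1: 5 TEU
  Fargo–I2: 25 TEU
  Fargo–I3: 20 TEU
  Dover–I4: 30 TEU
  Lodi–I3: 20 TEU
  Quincy–I3: 75 TEU
Total cost = 1000.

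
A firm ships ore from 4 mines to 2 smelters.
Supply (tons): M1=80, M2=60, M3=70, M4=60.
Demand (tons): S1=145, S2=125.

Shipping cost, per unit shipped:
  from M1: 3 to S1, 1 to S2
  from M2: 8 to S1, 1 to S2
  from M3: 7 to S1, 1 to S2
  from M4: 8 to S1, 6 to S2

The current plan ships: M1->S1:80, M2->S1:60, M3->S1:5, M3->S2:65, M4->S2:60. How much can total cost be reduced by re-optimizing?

Current plan cost = 80·3 + 60·8 + 5·7 + 65·1 + 60·6 = 1180.
Optimal plan:
  M1→S1: 80 tons
  M2→S2: 60 tons
  M3→S1: 5 tons
  M3→S2: 65 tons
  M4→S1: 60 tons
Optimal cost = 880.
Saving = 1180 − 880 = 300.

300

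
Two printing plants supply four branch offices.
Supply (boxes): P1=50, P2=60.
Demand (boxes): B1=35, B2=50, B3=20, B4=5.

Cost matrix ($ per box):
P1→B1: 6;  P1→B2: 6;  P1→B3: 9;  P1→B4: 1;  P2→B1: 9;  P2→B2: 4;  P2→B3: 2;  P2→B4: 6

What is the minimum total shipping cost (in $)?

A cheapest plan:
  P1→B1: 35 × $6 = $210
  P1→B2: 10 × $6 = $60
  P1→B4: 5 × $1 = $5
  P2→B2: 40 × $4 = $160
  P2→B3: 20 × $2 = $40
Total = 210 + 60 + 5 + 160 + 40 = $475.

475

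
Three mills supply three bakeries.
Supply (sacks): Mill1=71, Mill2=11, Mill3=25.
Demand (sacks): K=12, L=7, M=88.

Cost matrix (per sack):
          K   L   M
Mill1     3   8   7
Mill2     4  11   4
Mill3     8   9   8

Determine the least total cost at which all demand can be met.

700

One minimum-cost allocation:
  Mill1–K: 12 × 3 = 36
  Mill1–M: 59 × 7 = 413
  Mill2–M: 11 × 4 = 44
  Mill3–L: 7 × 9 = 63
  Mill3–M: 18 × 8 = 144
Total = 36 + 413 + 44 + 63 + 144 = 700.
(Supply check: Mill1 ships 71; Mill2 ships 11; Mill3 ships 25.)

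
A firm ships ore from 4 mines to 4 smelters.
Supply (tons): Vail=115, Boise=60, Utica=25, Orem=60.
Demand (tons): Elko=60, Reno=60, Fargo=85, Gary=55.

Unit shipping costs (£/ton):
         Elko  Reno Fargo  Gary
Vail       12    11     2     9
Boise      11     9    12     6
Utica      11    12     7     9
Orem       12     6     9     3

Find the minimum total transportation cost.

Optimal allocation:
  Vail to Elko: 30 × £12 = £360
  Vail to Fargo: 85 × £2 = £170
  Boise to Elko: 5 × £11 = £55
  Boise to Gary: 55 × £6 = £330
  Utica to Elko: 25 × £11 = £275
  Orem to Reno: 60 × £6 = £360
Total = 360 + 170 + 55 + 330 + 275 + 360 = £1550.
(Supply check: Vail ships 115; Boise ships 60; Utica ships 25; Orem ships 60.)

1550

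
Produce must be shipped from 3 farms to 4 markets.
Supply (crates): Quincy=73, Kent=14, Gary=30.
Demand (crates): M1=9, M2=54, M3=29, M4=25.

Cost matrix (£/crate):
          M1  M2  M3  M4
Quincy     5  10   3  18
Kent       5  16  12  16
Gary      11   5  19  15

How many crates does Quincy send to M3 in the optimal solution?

The minimum-cost plan:
  Quincy→M1: 9 × £5 = £45
  Quincy→M2: 24 × £10 = £240
  Quincy→M3: 29 × £3 = £87
  Quincy→M4: 11 × £18 = £198
  Kent→M4: 14 × £16 = £224
  Gary→M2: 30 × £5 = £150
Total cost = £944.
So Quincy→M3 carries 29 crates.

29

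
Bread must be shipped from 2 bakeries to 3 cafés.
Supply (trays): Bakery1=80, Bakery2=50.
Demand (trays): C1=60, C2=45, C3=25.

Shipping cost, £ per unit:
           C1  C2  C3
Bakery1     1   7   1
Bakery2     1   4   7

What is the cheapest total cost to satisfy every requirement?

A cheapest plan:
  Bakery1 to C1: 55 × £1 = £55
  Bakery1 to C3: 25 × £1 = £25
  Bakery2 to C1: 5 × £1 = £5
  Bakery2 to C2: 45 × £4 = £180
Total = 55 + 25 + 5 + 180 = £265.

265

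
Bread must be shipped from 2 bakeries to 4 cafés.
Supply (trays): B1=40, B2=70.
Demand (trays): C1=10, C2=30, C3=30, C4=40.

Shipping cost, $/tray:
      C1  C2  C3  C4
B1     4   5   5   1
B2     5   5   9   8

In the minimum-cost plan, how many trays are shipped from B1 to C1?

Optimal shipments:
  B1 to C4: 40 × $1 = $40
  B2 to C1: 10 × $5 = $50
  B2 to C2: 30 × $5 = $150
  B2 to C3: 30 × $9 = $270
Total cost = $510.
The route B1→C1 is not used.

0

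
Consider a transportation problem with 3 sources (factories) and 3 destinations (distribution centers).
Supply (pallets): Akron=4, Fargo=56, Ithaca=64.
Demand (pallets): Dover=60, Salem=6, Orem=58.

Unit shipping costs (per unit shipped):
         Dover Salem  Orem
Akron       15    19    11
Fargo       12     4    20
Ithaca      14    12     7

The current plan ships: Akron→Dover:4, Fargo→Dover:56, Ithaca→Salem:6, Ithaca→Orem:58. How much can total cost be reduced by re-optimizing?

36

Current plan cost = 4·15 + 56·12 + 6·12 + 58·7 = 1210.
Optimal plan:
  Akron->Dover: 4 × 15 = 60
  Fargo->Dover: 50 × 12 = 600
  Fargo->Salem: 6 × 4 = 24
  Ithaca->Dover: 6 × 14 = 84
  Ithaca->Orem: 58 × 7 = 406
Optimal cost = 1174.
Saving = 1210 − 1174 = 36.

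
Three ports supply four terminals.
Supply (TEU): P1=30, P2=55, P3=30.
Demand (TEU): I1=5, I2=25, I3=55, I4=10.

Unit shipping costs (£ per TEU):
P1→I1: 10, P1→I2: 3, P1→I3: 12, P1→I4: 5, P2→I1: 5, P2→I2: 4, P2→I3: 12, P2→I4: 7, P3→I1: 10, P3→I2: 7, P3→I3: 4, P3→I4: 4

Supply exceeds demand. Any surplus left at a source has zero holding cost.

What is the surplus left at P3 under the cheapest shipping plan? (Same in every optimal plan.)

0

An optimal plan:
  P1 to I2: 20 × £3 = £60
  P1 to I4: 10 × £5 = £50
  P2 to I1: 5 × £5 = £25
  P2 to I2: 5 × £4 = £20
  P2 to I3: 25 × £12 = £300
  P3 to I3: 30 × £4 = £120
Total cost = £575.
P3 ships 30 of its 30, leaving 0.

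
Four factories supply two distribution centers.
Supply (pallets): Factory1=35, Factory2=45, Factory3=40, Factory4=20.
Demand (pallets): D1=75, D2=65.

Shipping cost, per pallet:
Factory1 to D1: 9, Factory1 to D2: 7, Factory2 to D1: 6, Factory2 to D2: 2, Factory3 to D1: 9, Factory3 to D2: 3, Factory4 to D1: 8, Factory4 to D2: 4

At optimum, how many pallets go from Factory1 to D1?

35

Solving gives:
  Factory1 to D1: 35 × 9 = 315
  Factory2 to D1: 40 × 6 = 240
  Factory2 to D2: 5 × 2 = 10
  Factory3 to D2: 40 × 3 = 120
  Factory4 to D2: 20 × 4 = 80
Total cost = 765.
So Factory1→D1 carries 35 pallets.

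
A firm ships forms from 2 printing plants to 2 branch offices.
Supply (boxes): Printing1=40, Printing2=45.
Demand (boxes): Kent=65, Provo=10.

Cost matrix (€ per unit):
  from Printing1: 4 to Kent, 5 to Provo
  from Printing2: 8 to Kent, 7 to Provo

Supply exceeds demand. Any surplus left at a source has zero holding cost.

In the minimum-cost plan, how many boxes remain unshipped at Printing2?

10

Minimum-cost shipments:
  Printing1->Kent: 40 × €4 = €160
  Printing2->Kent: 25 × €8 = €200
  Printing2->Provo: 10 × €7 = €70
Total cost = €430.
Printing2 ships 35 of its 45, leaving 10.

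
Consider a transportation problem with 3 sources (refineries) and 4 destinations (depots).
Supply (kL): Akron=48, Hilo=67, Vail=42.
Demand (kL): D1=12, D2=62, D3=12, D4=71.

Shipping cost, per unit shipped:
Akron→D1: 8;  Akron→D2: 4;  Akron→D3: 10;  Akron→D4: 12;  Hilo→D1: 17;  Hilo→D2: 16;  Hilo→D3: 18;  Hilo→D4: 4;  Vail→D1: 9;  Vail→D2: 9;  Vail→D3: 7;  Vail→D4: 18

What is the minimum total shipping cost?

846

Optimal allocation:
  Akron to D2: 44 × 4 = 176
  Akron to D4: 4 × 12 = 48
  Hilo to D4: 67 × 4 = 268
  Vail to D1: 12 × 9 = 108
  Vail to D2: 18 × 9 = 162
  Vail to D3: 12 × 7 = 84
Total = 176 + 48 + 268 + 108 + 162 + 84 = 846.
(Supply check: Akron ships 48; Hilo ships 67; Vail ships 42.)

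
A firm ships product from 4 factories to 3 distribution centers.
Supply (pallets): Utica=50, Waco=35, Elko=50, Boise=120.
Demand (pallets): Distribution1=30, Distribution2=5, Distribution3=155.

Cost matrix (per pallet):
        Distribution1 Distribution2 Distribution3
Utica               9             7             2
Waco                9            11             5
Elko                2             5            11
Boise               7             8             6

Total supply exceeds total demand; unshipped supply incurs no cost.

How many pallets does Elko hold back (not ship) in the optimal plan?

15

Minimum-cost shipments:
  Utica→Distribution3: 50 × 2 = 100
  Waco→Distribution3: 35 × 5 = 175
  Elko→Distribution1: 30 × 2 = 60
  Elko→Distribution2: 5 × 5 = 25
  Boise→Distribution3: 70 × 6 = 420
Total cost = 780.
Elko ships 35 of its 50, leaving 15.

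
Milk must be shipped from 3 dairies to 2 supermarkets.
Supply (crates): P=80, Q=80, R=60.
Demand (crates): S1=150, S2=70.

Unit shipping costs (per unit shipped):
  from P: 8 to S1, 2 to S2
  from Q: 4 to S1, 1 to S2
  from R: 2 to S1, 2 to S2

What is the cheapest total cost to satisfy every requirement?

One minimum-cost allocation:
  P→S1: 10 × 8 = 80
  P→S2: 70 × 2 = 140
  Q→S1: 80 × 4 = 320
  R→S1: 60 × 2 = 120
Total = 80 + 140 + 320 + 120 = 660.

660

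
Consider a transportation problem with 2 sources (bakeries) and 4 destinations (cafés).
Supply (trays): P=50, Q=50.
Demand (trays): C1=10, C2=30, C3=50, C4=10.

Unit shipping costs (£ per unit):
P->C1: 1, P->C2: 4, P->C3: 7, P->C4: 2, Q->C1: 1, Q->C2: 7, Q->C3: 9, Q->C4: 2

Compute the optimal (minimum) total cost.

560

An optimal shipping plan:
  P to C2: 30 trays
  P to C3: 20 trays
  Q to C1: 10 trays
  Q to C3: 30 trays
  Q to C4: 10 trays
Total cost = £560.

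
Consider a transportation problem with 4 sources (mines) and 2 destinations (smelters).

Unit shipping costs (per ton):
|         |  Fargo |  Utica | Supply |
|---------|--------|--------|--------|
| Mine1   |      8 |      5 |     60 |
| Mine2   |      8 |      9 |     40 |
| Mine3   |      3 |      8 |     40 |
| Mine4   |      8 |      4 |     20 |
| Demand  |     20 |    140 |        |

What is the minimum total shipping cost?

960

One minimum-cost allocation:
  Mine1 to Utica: 60 × 5 = 300
  Mine2 to Utica: 40 × 9 = 360
  Mine3 to Fargo: 20 × 3 = 60
  Mine3 to Utica: 20 × 8 = 160
  Mine4 to Utica: 20 × 4 = 80
Total = 300 + 360 + 60 + 160 + 80 = 960.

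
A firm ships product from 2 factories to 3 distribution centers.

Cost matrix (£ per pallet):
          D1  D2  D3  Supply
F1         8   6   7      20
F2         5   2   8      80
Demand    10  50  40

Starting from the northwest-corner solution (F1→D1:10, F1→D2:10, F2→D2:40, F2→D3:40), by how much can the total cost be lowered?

Current plan cost = 10·8 + 10·6 + 40·2 + 40·8 = £540.
Optimal plan:
  F1 to D3: 20 × £7 = £140
  F2 to D1: 10 × £5 = £50
  F2 to D2: 50 × £2 = £100
  F2 to D3: 20 × £8 = £160
Optimal cost = £450.
Saving = 540 − 450 = £90.

90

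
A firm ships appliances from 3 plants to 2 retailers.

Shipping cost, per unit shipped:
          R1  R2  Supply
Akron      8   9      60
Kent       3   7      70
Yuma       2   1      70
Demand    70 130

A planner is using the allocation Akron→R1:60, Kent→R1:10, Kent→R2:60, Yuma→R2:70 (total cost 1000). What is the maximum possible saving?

180

Current plan cost = 60·8 + 10·3 + 60·7 + 70·1 = 1000.
Optimal plan:
  Akron→R2: 60 units
  Kent→R1: 70 units
  Yuma→R2: 70 units
Optimal cost = 820.
Saving = 1000 − 820 = 180.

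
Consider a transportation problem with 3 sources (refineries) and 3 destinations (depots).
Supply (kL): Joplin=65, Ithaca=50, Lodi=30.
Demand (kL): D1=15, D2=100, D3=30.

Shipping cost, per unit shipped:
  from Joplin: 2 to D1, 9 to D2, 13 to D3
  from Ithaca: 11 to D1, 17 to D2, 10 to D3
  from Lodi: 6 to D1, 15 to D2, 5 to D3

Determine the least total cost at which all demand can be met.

An optimal shipping plan:
  Joplin→D1: 15 × 2 = 30
  Joplin→D2: 50 × 9 = 450
  Ithaca→D2: 50 × 17 = 850
  Lodi→D3: 30 × 5 = 150
Total = 30 + 450 + 850 + 150 = 1480.
(Supply check: Joplin ships 65; Ithaca ships 50; Lodi ships 30.)

1480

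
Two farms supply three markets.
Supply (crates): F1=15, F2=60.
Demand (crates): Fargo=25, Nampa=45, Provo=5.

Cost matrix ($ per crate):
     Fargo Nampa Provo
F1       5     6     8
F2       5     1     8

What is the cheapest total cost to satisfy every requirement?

210

A cheapest plan:
  F1 to Fargo: 15 crates
  F2 to Fargo: 10 crates
  F2 to Nampa: 45 crates
  F2 to Provo: 5 crates
Total cost = $210.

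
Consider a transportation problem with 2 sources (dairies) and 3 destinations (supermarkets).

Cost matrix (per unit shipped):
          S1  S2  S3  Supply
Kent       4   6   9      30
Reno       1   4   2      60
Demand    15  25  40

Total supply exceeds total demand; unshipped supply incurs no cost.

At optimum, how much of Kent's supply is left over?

Minimum-cost shipments:
  Kent->S2: 20 × 6 = 120
  Reno->S1: 15 × 1 = 15
  Reno->S2: 5 × 4 = 20
  Reno->S3: 40 × 2 = 80
Total cost = 235.
Kent ships 20 of its 30, leaving 10.

10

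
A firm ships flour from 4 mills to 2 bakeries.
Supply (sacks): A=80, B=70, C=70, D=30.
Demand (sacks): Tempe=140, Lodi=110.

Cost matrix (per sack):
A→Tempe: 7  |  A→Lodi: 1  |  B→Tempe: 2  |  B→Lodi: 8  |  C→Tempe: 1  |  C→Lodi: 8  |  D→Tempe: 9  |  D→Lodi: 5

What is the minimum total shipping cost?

Optimal allocation:
  A->Lodi: 80 sacks
  B->Tempe: 70 sacks
  C->Tempe: 70 sacks
  D->Lodi: 30 sacks
Total cost = 440.

440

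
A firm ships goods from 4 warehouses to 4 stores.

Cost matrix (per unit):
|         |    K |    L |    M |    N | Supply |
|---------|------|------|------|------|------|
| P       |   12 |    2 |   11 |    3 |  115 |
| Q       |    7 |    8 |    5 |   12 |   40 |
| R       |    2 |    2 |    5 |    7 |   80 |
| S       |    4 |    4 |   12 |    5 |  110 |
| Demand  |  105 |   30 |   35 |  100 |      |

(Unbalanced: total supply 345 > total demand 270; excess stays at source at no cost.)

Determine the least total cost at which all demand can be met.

825

An optimal shipping plan:
  P to L: 15 units
  P to N: 100 units
  Q to M: 35 units
  R to K: 65 units
  R to L: 15 units
  S to K: 40 units
Total cost = 825.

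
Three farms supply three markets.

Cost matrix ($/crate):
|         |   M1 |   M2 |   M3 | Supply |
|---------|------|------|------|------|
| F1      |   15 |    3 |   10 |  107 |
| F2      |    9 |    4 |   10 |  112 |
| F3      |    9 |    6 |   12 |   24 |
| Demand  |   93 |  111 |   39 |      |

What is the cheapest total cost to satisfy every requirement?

One minimum-cost allocation:
  F1 to M2: 107 crates
  F2 to M1: 69 crates
  F2 to M2: 4 crates
  F2 to M3: 39 crates
  F3 to M1: 24 crates
Total cost = $1564.

1564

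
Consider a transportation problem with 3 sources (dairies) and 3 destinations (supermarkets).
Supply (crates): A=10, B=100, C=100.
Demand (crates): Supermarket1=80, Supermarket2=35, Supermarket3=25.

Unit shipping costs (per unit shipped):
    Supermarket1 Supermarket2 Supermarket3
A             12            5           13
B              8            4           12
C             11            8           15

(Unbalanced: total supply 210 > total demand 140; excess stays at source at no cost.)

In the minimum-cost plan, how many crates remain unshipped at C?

70

Minimum-cost shipments:
  A->Supermarket2: 10 × 5 = 50
  B->Supermarket1: 75 × 8 = 600
  B->Supermarket2: 25 × 4 = 100
  C->Supermarket1: 5 × 11 = 55
  C->Supermarket3: 25 × 15 = 375
Total cost = 1180.
C ships 30 of its 100, leaving 70.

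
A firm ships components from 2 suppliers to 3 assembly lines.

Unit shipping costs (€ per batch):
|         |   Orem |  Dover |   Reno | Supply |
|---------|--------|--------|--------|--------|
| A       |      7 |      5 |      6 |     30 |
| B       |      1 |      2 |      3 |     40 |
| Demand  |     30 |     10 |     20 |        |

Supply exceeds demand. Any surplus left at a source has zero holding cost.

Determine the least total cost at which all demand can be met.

170

A cheapest plan:
  A to Dover: 10 × €5 = €50
  A to Reno: 10 × €6 = €60
  B to Orem: 30 × €1 = €30
  B to Reno: 10 × €3 = €30
Total = 50 + 60 + 30 + 30 = €170.
(Supply check: A ships 20; B ships 40.)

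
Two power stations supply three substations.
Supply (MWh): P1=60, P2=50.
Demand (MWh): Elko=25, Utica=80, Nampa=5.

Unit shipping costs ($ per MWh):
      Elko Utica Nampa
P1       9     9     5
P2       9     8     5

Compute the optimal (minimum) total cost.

920

An optimal shipping plan:
  P1->Elko: 25 × $9 = $225
  P1->Utica: 30 × $9 = $270
  P1->Nampa: 5 × $5 = $25
  P2->Utica: 50 × $8 = $400
Total = 225 + 270 + 25 + 400 = $920.
(Supply check: P1 ships 60; P2 ships 50.)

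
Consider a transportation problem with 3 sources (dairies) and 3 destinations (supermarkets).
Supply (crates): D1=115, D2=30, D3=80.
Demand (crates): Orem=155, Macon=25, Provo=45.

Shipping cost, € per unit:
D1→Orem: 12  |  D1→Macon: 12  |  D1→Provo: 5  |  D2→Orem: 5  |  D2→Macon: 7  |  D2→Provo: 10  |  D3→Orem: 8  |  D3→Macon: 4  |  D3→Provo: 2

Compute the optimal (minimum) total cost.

1755

An optimal shipping plan:
  D1 to Orem: 70 × €12 = €840
  D1 to Provo: 45 × €5 = €225
  D2 to Orem: 30 × €5 = €150
  D3 to Orem: 55 × €8 = €440
  D3 to Macon: 25 × €4 = €100
Total = 840 + 225 + 150 + 440 + 100 = €1755.
(Supply check: D1 ships 115; D2 ships 30; D3 ships 80.)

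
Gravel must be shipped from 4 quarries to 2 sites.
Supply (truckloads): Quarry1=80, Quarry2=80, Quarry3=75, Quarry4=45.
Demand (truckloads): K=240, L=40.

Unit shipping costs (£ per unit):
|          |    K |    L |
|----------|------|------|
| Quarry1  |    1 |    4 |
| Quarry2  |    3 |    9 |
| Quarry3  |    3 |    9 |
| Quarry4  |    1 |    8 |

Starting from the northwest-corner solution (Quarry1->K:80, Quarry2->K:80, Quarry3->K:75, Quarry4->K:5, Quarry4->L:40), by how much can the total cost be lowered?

Current plan cost = 80·1 + 80·3 + 75·3 + 5·1 + 40·8 = £870.
Optimal plan:
  Quarry1–K: 40 × £1 = £40
  Quarry1–L: 40 × £4 = £160
  Quarry2–K: 80 × £3 = £240
  Quarry3–K: 75 × £3 = £225
  Quarry4–K: 45 × £1 = £45
Optimal cost = £710.
Saving = 870 − 710 = £160.

160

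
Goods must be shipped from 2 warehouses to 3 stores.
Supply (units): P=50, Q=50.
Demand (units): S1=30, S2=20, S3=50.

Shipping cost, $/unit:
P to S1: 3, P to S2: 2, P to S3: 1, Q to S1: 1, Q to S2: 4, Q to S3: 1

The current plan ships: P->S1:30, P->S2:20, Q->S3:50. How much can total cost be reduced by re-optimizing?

60

Current plan cost = 30·3 + 20·2 + 50·1 = $180.
Optimal plan:
  P to S2: 20 × $2 = $40
  P to S3: 30 × $1 = $30
  Q to S1: 30 × $1 = $30
  Q to S3: 20 × $1 = $20
Optimal cost = $120.
Saving = 180 − 120 = $60.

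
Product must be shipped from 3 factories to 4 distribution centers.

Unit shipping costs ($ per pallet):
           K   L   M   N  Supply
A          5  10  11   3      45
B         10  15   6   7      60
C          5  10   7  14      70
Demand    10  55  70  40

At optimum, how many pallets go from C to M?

10

The minimum-cost plan:
  A→L: 5 × $10 = $50
  A→N: 40 × $3 = $120
  B→M: 60 × $6 = $360
  C→K: 10 × $5 = $50
  C→L: 50 × $10 = $500
  C→M: 10 × $7 = $70
Total cost = $1150.
So C→M carries 10 pallets.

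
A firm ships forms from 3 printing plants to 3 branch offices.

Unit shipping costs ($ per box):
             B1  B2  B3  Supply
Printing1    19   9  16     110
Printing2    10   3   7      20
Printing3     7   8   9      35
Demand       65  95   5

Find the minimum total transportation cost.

1570

A cheapest plan:
  Printing1 to B1: 10 × $19 = $190
  Printing1 to B2: 95 × $9 = $855
  Printing1 to B3: 5 × $16 = $80
  Printing2 to B1: 20 × $10 = $200
  Printing3 to B1: 35 × $7 = $245
Total = 190 + 855 + 80 + 200 + 245 = $1570.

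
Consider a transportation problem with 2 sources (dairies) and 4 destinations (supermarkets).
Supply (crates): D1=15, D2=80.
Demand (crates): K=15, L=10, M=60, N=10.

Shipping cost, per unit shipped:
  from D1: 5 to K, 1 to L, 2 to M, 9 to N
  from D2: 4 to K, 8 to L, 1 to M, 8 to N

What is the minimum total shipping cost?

Optimal allocation:
  D1 to L: 10 crates
  D1 to M: 5 crates
  D2 to K: 15 crates
  D2 to M: 55 crates
  D2 to N: 10 crates
Total cost = 215.
(Supply check: D1 ships 15; D2 ships 80.)

215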